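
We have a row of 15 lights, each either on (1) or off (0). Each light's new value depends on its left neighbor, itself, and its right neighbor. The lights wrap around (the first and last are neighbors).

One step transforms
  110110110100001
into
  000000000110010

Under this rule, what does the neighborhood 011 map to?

0

At position 3 the neighborhood is 011; the next row has 0 there.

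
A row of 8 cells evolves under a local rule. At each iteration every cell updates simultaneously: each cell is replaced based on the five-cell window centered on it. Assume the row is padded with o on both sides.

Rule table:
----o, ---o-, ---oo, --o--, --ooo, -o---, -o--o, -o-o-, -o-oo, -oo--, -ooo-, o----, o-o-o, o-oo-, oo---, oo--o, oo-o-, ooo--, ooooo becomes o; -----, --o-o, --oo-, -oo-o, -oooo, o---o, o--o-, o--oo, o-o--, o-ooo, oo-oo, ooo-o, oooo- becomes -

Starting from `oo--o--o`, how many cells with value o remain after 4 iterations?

4

iteration 1: -oo-oo-o
iteration 2: -o--o---
iteration 3: o-o-oo-o
iteration 4: -oooo---
count of o: 4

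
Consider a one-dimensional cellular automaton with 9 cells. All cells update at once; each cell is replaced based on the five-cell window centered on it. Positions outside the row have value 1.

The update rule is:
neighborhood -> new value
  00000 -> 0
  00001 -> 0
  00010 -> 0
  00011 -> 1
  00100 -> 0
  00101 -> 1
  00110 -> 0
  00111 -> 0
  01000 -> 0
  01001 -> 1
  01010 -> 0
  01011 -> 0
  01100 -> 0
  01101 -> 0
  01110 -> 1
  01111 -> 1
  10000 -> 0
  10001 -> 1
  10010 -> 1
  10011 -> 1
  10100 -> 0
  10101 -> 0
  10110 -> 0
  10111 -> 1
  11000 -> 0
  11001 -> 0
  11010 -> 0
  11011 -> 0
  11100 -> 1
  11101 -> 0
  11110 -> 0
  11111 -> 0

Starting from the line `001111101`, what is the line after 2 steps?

010100001
000000010

000000010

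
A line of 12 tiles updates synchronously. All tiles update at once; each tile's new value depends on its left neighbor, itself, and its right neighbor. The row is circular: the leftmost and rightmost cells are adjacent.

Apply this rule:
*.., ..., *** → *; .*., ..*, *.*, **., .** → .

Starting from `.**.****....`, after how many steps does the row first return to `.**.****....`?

3

.....**.****
****.....**.
.**.****....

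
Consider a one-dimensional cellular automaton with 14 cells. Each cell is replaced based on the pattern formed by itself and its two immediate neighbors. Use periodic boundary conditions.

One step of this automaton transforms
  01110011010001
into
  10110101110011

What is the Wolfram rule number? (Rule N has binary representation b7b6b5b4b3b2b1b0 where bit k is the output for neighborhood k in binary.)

230

position 2: 111 → 1  (bit 7 = 1)
position 3: 110 → 1  (bit 6 = 1)
position 0: 101 → 1  (bit 5 = 1)
position 4: 100 → 0  (bit 4 = 0)
position 1: 011 → 0  (bit 3 = 0)
position 9: 010 → 1  (bit 2 = 1)
position 5: 001 → 1  (bit 1 = 1)
position 11: 000 → 0  (bit 0 = 0)
bits b7..b0 = 11100110 = 230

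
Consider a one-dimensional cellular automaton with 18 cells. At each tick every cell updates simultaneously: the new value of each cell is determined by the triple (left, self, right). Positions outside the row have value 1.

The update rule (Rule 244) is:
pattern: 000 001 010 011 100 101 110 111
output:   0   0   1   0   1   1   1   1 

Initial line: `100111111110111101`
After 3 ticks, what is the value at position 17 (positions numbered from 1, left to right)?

110011111111011110
111001111111101111
111100111111110111
position 17 holds 1

1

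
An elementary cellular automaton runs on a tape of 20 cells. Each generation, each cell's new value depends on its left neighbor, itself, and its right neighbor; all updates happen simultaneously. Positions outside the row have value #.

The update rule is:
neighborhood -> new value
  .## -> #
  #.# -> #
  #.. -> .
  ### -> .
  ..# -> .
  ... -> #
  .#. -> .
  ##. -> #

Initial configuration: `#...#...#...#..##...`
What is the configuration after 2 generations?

generation 1: #.#...#...#....##.#.
generation 2: ##..#...#...##.###.#

##..#...#...##.###.#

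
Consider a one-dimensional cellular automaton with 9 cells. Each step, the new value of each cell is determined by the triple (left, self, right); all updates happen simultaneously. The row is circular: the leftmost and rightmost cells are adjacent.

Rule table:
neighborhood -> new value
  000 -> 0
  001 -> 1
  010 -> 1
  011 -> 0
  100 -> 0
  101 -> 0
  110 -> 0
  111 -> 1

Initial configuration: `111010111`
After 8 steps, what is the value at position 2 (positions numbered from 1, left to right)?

step 1: 110010011
step 2: 100110101
step 3: 001000100
step 4: 011001100
step 5: 100010000
step 6: 100110001
step 7: 001000010
step 8: 011000110
position 2 holds 1

1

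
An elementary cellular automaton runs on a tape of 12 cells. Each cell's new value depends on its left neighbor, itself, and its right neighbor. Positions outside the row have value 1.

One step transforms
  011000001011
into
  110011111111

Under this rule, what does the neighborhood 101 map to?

At position 0 the neighborhood is 101; the next row has 1 there.

1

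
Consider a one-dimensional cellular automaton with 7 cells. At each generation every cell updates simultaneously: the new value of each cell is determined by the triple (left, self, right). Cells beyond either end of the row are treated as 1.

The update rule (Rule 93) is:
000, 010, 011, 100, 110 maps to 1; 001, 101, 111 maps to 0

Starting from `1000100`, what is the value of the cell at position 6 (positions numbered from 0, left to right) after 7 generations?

generation 1: 1110110
generation 2: 0010110
generation 3: 1010110
generation 4: 1010110  (fixed point — unchanged through generation 7)
position 6 holds 0

0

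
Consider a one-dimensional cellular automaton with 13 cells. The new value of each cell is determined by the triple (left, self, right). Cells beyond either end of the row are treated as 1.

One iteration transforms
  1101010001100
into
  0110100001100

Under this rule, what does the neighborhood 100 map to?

0

At position 6 the neighborhood is 100; the next row has 0 there.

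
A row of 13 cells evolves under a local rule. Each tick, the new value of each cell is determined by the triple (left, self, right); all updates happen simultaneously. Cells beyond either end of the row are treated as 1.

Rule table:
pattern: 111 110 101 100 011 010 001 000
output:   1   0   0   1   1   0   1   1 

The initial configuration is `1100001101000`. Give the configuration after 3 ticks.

1111100111111

1011111000111
0011110111111
1111100111111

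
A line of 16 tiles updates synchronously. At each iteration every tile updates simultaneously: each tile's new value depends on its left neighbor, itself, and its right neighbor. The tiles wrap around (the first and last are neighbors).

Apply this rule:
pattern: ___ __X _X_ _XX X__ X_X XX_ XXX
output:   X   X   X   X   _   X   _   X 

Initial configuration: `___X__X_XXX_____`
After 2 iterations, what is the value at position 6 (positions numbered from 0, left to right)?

X

XXXX_XXXXX__XXXX
XXX_XXXXX__XXXXX
position 6 holds X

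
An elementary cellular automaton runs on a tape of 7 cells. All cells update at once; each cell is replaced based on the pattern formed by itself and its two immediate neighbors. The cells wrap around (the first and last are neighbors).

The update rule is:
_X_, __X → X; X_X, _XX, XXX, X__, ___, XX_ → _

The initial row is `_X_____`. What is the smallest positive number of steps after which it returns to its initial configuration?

14

step 1: XX_____
step 2: ______X
step 3: _____XX
step 4: ____X__
step 5: ___XX__
step 6: __X____
step 7: _XX____
step 8: X______
step 9: X_____X
step 10: _____X_
step 11: ____XX_
step 12: ___X___
step 13: __XX___
step 14: _X_____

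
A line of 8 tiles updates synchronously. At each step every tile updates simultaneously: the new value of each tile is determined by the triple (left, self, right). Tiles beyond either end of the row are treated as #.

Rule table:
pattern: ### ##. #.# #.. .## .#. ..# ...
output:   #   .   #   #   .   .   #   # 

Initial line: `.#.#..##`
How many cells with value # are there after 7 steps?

5

#.#.##.#
.#.#..#.
#.#.##.#  (repeats step 1; period 2)
step 7: #.#.##.#
count of #: 5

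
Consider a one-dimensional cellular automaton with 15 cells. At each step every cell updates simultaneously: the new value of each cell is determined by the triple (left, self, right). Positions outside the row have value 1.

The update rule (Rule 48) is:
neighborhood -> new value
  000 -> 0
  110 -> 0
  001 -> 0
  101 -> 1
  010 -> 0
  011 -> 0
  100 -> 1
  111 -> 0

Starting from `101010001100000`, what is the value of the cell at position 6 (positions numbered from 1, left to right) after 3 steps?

1

step 1: 010101000010000
step 2: 101010100001000
step 3: 010101010000100
position 6 holds 1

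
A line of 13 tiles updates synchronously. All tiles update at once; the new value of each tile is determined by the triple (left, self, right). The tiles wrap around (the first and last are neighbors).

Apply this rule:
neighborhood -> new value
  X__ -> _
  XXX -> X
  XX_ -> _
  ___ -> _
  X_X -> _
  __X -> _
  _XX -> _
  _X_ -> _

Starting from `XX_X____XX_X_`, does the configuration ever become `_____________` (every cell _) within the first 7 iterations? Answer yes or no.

yes

_____________
all cells are _ at iteration 1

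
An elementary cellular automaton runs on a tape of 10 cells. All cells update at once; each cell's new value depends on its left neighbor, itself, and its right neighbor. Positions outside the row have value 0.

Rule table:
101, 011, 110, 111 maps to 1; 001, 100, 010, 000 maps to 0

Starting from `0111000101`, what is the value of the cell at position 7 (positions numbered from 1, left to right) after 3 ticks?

0

0111000010
0111000000
0111000000
position 7 holds 0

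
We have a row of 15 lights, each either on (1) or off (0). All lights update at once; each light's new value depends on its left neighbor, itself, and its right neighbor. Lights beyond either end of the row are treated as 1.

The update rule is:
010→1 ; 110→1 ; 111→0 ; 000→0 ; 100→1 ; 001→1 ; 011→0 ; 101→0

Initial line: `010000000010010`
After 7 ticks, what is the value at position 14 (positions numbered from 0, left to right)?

011000000111110
001100001000010
110110011100110
010011100111010
011100111001010
000111001111010
101001110001010
position 14 holds 0

0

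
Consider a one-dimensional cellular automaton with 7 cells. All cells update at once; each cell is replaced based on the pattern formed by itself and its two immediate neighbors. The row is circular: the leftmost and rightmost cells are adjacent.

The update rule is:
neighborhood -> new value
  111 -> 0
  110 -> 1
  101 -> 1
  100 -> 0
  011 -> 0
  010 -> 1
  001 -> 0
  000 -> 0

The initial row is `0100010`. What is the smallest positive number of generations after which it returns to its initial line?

generation 1: 0100010

1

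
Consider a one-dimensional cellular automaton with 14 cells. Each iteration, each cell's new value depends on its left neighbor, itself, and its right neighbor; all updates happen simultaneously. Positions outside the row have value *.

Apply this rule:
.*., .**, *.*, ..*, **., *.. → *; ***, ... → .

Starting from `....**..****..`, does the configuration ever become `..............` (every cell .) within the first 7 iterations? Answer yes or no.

no

*..******..***
****....****..
...**..**..***
*.**********..
***........***
..**......**..
*****....*****
iteration 7 is *****....*****, still not uniform .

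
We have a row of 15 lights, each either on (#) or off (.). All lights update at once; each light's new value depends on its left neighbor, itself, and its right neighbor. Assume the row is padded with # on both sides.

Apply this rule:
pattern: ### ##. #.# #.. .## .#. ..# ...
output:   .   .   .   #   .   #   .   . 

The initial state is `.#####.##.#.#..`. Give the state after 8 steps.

.##..##........

..........#.##.
#.........#....
.#........##...
.##.........#..
...#........##.
#..##..........
.#...#.........
.##..##........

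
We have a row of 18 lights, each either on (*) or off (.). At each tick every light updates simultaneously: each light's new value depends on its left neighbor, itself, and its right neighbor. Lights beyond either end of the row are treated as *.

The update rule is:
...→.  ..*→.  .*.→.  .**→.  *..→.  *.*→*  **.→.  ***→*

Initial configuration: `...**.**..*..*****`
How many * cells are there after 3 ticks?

.....*........****
...............***
................**
count of *: 2

2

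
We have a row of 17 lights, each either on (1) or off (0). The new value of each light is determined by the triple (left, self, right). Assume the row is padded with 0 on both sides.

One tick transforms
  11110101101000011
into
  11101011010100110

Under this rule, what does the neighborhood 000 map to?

0

At position 12 the neighborhood is 000; the next row has 0 there.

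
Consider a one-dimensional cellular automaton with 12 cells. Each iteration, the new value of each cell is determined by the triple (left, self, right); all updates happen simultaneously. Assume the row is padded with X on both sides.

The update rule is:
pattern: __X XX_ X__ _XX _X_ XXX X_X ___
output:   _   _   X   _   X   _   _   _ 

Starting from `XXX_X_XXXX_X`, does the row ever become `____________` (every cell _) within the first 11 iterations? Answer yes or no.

____X_______
X___XX______
_X____X_____
_XX___XX____
___X____X___
X__XX___XX__
_X___X____X_
_XX__XX___X_
___X___X__X_
X__XX__XX_X_
_X___X____X_
iteration 11 is _X___X____X_, still not uniform _

no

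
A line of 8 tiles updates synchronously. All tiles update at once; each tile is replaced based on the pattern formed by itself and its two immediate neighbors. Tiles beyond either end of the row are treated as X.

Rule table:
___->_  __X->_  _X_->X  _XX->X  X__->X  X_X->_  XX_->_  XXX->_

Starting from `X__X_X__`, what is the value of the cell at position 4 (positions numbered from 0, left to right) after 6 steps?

_X_X_XX_
_X_X_X__
_X_X_XX_  (repeats step 1; period 2)
step 6: _X_X_X__
position 4 holds _

_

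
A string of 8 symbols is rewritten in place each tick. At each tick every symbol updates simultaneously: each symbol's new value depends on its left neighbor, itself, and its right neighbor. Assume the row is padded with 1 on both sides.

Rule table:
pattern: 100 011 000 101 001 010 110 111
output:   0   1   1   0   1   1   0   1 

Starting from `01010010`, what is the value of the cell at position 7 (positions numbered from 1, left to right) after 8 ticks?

tick 1: 01010110
tick 2: 01010100
tick 3: 01010101
tick 4: 01010101  (fixed point — unchanged through tick 8)
position 7 holds 0

0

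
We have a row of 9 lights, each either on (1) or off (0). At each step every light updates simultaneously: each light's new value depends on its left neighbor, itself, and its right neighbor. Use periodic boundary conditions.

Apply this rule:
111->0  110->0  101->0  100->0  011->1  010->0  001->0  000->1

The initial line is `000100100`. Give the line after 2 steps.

000111101

step 1: 110000001
step 2: 000111101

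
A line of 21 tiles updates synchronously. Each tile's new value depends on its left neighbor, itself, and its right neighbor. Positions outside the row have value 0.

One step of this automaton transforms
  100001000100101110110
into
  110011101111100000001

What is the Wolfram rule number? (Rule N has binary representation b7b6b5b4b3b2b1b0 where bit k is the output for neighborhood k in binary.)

22

position 15: 111 → 0  (bit 7 = 0)
position 16: 110 → 0  (bit 6 = 0)
position 13: 101 → 0  (bit 5 = 0)
position 1: 100 → 1  (bit 4 = 1)
position 14: 011 → 0  (bit 3 = 0)
position 0: 010 → 1  (bit 2 = 1)
position 4: 001 → 1  (bit 1 = 1)
position 2: 000 → 0  (bit 0 = 0)
bits b7..b0 = 00010110 = 22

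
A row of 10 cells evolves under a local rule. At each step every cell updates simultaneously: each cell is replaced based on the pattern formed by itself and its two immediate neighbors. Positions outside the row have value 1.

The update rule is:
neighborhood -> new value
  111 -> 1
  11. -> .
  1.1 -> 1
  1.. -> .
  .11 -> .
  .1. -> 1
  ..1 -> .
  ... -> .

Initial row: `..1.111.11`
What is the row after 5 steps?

......1111

..11.1.1.1
....11111.
.....111.1
......1.1.
......1111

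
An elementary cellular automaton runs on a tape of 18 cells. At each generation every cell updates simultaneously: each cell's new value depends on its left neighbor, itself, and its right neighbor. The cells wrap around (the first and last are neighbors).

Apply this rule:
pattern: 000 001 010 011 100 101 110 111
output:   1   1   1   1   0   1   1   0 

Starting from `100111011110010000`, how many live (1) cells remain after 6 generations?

12

101101110010110111
111111010111111100
100001111100000101
101111000101111111
111001011111000000
101011110001011111
count of 1: 12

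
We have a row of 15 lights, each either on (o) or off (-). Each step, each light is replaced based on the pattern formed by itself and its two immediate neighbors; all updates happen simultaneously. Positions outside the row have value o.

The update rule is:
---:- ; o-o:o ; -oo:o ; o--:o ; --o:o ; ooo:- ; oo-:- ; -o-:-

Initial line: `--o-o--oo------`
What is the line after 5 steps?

ooo-oo-o-oo-ooo

step 1: oo-o-ooo-o----o
step 2: --o-oo--o-o--oo
step 3: oo-oo-oo-o-ooo-
step 4: --oo-oo-o-oo--o
step 5: ooo-oo-o-oo-ooo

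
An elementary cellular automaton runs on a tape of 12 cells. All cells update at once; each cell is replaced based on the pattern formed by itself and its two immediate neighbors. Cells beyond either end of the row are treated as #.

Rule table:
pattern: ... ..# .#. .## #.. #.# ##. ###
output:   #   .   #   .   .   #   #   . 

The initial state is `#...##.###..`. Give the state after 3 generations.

..#.#.#..#..

#.#..##..#..
###...#..#..
..#.#.#..#..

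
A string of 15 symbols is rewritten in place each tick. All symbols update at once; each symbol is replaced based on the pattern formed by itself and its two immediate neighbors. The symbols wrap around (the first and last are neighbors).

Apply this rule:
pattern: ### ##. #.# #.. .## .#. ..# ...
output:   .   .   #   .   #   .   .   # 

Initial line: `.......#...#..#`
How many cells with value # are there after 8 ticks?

.#####...#.....
.#.....#...####
#..###...#.#...
...#...#..#..#.
##...#.........
#..#...#######.
.....#.#......#
.###..#..####..
count of #: 8

8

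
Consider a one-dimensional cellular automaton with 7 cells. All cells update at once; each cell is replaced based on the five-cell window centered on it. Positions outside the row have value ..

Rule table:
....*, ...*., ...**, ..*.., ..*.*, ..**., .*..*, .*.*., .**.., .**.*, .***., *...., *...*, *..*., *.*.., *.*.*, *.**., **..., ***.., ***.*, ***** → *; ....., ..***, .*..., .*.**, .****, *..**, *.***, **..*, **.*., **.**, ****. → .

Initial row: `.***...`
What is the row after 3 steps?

*.****.
*....**
*.*****

*.*****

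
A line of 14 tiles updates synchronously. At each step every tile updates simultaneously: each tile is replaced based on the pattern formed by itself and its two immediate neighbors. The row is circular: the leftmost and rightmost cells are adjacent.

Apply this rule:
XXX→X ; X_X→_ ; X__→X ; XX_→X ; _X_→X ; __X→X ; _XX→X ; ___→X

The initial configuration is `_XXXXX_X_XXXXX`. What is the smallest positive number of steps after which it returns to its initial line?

1

step 1: _XXXXX_X_XXXXX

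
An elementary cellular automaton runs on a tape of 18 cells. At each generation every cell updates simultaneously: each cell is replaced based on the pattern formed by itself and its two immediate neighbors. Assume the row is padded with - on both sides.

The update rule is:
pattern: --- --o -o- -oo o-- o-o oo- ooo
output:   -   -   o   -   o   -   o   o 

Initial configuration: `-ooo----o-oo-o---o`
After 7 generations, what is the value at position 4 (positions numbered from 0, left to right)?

-

--ooo---o--o-oo--o
---ooo--oo-o--oo-o
----ooo--o-oo--o-o
-----ooo-o--oo-o-o
------oo-oo--o-o-o
-------o--oo-o-o-o
-------oo--o-o-o-o
position 4 holds -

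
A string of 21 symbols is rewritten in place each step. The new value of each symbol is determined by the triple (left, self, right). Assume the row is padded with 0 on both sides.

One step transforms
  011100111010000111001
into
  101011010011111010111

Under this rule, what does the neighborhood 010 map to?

At position 10 the neighborhood is 010; the next row has 1 there.

1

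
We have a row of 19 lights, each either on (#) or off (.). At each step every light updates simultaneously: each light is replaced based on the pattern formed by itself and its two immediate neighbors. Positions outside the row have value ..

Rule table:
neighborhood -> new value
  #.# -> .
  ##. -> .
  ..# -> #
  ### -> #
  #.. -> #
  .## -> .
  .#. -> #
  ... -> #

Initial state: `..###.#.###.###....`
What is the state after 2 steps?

step 1: ##.#..#..#...#.####
step 2: ...###########..##.

...###########..##.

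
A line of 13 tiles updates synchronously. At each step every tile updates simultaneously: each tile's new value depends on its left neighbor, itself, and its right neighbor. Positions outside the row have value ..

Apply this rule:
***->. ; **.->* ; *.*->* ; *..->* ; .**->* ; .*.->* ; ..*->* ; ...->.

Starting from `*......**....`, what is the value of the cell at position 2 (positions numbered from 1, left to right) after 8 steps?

**....****...
***..**..**..
*.**********.
***........**
*.**......***
*****....**.*
*...**..*****
**.******...*
position 2 holds *

*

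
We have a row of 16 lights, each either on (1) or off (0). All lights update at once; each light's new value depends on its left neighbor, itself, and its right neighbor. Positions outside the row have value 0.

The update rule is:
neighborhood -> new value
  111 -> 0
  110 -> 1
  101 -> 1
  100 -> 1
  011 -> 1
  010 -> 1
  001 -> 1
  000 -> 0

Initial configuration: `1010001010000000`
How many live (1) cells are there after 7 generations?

14

1111011111000000
1001110001100000
1111011011110000
1001111110011000
1111000011111100
1001100110000110
1111111111001111
count of 1: 14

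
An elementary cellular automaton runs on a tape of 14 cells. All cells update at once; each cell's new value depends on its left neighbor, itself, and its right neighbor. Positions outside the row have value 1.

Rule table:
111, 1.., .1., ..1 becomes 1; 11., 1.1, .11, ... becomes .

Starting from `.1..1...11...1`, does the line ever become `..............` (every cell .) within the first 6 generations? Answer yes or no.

no

.11111.1..1.1.
..111..1111.1.
11.1.11.11..1.
1..1......111.
.1111....1.1..
..11.1..11.111
generation 6 is ..11.1..11.111, still not uniform .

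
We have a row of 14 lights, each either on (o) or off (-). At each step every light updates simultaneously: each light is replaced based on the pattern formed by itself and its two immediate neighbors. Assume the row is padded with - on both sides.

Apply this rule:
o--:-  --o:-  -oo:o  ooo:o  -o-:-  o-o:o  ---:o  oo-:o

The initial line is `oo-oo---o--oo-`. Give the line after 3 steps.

step 1: ooooo-o----oo-
step 2: oooooo--oo-oo-
step 3: oooooo--ooooo-

oooooo--ooooo-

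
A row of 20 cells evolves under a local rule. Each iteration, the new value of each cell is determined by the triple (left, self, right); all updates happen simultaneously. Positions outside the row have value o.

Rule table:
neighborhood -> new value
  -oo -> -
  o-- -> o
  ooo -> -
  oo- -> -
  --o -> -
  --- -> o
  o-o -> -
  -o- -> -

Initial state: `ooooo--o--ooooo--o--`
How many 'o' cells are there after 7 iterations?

7

-----o--o------o--o-
oooo--o--ooooo--o---
----o--o------o--oo-
ooo--o--ooooo--o----
---o--o------o--ooo-
oo--o--ooooo--o-----
--o--o------o--oooo-
count of o: 7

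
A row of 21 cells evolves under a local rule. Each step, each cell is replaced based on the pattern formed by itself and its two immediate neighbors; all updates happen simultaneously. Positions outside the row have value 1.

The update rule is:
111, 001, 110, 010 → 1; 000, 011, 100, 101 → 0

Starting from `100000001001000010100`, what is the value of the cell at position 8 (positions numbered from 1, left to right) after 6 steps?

100000011011000110101
100000101001001010100
100001101011011010101
100010101001001010100
100110101011011010101
101010101001001010100
position 8 holds 0

0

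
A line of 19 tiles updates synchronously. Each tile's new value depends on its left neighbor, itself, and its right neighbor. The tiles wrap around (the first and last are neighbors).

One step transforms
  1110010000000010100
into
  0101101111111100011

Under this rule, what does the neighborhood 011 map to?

0

At position 0 the neighborhood is 011; the next row has 0 there.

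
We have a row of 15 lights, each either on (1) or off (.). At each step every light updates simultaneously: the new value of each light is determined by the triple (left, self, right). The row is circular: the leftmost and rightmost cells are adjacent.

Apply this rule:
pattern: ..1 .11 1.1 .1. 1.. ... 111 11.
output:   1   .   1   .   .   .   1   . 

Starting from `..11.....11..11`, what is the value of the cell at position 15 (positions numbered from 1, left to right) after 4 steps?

step 1: .1......1...1..
step 2: 1......1...1...
step 3: ......1...1...1
step 4: .....1...1...1.
position 15 holds .

.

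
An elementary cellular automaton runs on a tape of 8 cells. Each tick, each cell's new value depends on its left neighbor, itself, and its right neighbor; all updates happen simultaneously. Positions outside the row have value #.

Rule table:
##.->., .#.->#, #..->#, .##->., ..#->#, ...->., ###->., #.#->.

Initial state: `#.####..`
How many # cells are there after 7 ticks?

2

......##
#....#..
.#..####
.###....
....#..#
#..####.
.##.....
count of #: 2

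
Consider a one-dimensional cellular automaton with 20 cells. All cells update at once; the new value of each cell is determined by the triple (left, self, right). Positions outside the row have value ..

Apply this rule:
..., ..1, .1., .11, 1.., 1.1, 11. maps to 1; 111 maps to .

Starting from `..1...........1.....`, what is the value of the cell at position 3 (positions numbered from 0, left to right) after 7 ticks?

11111111111111111111
1..................1
11111111111111111111  (repeats tick 1; period 2)
tick 7: 11111111111111111111
position 3 holds 1

1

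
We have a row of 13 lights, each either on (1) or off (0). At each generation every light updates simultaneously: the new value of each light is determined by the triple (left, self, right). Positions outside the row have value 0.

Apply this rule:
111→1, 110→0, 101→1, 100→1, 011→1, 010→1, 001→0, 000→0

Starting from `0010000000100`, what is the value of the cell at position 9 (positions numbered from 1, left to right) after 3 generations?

0011000000110
0010100000101
0011110000111
position 9 holds 0

0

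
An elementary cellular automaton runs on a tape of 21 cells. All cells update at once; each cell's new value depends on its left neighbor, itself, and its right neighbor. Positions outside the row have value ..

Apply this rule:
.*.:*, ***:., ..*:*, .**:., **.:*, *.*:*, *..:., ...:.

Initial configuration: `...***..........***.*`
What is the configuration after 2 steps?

.**.**........**.*..*

..*..*.........*..***
.**.**........**.*..*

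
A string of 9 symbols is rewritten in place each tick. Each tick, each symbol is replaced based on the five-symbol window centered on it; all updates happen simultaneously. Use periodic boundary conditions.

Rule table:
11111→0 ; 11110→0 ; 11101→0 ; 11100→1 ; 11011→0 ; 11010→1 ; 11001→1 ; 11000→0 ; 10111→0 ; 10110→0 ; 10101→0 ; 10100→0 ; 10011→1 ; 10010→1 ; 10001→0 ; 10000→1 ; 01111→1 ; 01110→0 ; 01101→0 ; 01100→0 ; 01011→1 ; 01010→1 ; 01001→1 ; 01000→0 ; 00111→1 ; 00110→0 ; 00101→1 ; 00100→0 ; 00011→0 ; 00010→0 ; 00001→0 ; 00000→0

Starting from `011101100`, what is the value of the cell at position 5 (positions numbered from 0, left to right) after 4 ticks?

0

010000000
000100000
000001000
000000010
position 5 holds 0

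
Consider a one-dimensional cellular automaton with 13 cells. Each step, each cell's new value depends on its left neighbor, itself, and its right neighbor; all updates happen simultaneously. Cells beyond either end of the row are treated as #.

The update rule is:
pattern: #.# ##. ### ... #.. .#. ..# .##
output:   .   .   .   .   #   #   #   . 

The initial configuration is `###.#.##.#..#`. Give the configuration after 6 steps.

....#....###.
#..###..#....
.##...####..#
...#.#....##.
#.##.##..#...
.......####.#

.......####.#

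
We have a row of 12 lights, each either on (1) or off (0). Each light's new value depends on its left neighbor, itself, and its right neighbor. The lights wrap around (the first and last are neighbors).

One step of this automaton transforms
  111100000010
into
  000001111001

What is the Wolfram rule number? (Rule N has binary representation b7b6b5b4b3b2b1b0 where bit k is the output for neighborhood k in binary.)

position 1: 111 → 0  (bit 7 = 0)
position 3: 110 → 0  (bit 6 = 0)
position 11: 101 → 1  (bit 5 = 1)
position 4: 100 → 0  (bit 4 = 0)
position 0: 011 → 0  (bit 3 = 0)
position 10: 010 → 0  (bit 2 = 0)
position 9: 001 → 0  (bit 1 = 0)
position 5: 000 → 1  (bit 0 = 1)
bits b7..b0 = 00100001 = 33

33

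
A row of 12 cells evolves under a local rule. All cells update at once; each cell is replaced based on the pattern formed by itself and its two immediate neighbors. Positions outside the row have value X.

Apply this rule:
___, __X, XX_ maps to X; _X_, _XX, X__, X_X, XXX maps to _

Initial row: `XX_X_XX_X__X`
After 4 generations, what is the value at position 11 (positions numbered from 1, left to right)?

_

generation 1: _X____X___X_
generation 2: ___XXX__XX__
generation 3: _XX__X_X_X_X
generation 4: __X_X_______
position 11 holds _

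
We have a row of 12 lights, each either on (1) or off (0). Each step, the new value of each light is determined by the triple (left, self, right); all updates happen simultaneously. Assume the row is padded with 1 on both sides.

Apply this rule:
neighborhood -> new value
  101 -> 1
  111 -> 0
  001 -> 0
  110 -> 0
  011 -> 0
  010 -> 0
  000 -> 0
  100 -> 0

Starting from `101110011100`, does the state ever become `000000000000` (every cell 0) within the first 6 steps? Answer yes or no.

yes

step 1: 010000000000
step 2: 100000000000
step 3: 000000000000
all cells are 0 at step 3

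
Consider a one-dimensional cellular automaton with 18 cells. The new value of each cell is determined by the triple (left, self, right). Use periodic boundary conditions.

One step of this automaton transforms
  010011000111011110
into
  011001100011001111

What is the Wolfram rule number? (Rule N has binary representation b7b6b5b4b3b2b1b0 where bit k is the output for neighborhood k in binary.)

position 10: 111 → 1  (bit 7 = 1)
position 5: 110 → 1  (bit 6 = 1)
position 12: 101 → 0  (bit 5 = 0)
position 2: 100 → 1  (bit 4 = 1)
position 4: 011 → 0  (bit 3 = 0)
position 1: 010 → 1  (bit 2 = 1)
position 0: 001 → 0  (bit 1 = 0)
position 7: 000 → 0  (bit 0 = 0)
bits b7..b0 = 11010100 = 212

212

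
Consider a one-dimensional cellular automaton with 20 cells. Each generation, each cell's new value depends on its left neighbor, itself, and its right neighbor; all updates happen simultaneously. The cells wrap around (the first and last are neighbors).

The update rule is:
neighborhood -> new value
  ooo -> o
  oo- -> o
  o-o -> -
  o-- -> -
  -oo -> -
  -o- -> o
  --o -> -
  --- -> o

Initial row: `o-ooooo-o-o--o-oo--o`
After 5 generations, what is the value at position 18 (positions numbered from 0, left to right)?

generation 1: o--oooo-o-o--o--o---
generation 2: o---ooo-o-o--o--o-o-
generation 3: o-o--oo-o-o--o--o-o-
generation 4: o-o---o-o-o--o--o-o-
generation 5: o-o-o-o-o-o--o--o-o-
position 18 holds o

o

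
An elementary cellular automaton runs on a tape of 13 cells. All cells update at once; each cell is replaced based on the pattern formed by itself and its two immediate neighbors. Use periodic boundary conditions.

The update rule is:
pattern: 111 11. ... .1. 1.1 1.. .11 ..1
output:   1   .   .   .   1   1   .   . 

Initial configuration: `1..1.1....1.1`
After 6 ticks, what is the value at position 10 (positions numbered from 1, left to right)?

1

.1..1.1....1.
..1..1.1....1
1..1..1.1....
.1..1..1.1...
..1..1..1.1..
...1..1..1.1.
position 10 holds 1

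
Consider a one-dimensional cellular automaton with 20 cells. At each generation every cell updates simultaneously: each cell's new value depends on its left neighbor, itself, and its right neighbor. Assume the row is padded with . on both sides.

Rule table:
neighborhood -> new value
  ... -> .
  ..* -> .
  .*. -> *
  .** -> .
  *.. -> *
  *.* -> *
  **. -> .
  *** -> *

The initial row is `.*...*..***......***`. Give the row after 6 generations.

.......*...*.****...

.**..**..*.*......*.
...*...*.****.....**
...**..**.**.*......
.....*...*..***.....
.....**..**..*.*....
.......*...*.****...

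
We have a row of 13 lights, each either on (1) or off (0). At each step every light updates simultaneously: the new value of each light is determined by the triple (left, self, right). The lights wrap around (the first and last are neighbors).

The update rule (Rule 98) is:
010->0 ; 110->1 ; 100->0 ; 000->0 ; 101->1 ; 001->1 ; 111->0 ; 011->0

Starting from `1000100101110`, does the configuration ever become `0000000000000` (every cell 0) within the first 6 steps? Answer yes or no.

no

step 1: 0001001010011
step 2: 0010010100101
step 3: 0100101001010
step 4: 1001010010100
step 5: 0010100101001
step 6: 0101001010010
step 6 is 0101001010010, still not uniform 0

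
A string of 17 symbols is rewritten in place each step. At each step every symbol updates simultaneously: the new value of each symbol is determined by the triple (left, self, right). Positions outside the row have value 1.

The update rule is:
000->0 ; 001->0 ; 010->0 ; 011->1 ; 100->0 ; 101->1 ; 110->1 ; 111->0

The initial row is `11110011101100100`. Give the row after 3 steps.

00000001100000000

step 1: 00010010111100000
step 2: 00000001100100000
step 3: 00000001100000000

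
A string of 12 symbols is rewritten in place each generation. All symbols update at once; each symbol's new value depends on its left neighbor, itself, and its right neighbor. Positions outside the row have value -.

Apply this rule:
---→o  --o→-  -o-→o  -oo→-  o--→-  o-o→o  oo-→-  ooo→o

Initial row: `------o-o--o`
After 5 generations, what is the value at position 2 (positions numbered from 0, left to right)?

ooooo-ooo--o
-ooo-o-o---o
--o-oooo-o-o
o-oo-oo-oooo
oo--o--o-oo-
position 2 holds -

-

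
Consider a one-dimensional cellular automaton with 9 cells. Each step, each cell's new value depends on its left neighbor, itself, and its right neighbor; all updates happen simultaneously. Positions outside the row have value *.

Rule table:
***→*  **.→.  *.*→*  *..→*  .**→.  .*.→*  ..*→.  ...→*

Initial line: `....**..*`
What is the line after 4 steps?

.***.**..

***...*..
**.**.**.
*.*..*..*
.***.**..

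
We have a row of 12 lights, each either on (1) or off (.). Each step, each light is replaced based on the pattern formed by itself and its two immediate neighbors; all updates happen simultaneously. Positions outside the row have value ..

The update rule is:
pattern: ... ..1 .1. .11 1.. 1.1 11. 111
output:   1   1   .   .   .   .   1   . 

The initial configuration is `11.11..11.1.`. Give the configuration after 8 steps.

11..1.1..111

step 1: .1..1.1.1...
step 2: 1..1......11
step 3: ..1..11111.1
step 4: 11..1....1..
step 5: .1.1..111..1
step 6: 1....1..1.1.
step 7: ..111..1....
step 8: 11..1.1..111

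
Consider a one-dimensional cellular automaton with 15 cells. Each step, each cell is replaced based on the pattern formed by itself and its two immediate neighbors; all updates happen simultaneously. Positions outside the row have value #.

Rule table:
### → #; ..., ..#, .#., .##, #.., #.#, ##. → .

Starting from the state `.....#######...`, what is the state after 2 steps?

......#####....
.......###.....

.......###.....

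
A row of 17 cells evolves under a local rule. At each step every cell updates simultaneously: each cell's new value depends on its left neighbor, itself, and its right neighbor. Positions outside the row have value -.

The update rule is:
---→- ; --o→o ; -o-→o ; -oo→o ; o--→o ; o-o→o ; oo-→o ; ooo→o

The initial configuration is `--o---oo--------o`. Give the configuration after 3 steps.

step 1: -ooo-oooo------oo
step 2: oooooooooo----ooo
step 3: ooooooooooo--oooo

ooooooooooo--oooo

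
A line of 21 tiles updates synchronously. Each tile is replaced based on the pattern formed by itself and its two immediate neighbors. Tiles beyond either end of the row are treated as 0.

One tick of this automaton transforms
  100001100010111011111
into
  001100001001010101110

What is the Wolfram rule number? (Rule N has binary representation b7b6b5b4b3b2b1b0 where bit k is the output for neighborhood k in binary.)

position 13: 111 → 1  (bit 7 = 1)
position 6: 110 → 0  (bit 6 = 0)
position 11: 101 → 1  (bit 5 = 1)
position 1: 100 → 0  (bit 4 = 0)
position 5: 011 → 0  (bit 3 = 0)
position 0: 010 → 0  (bit 2 = 0)
position 4: 001 → 0  (bit 1 = 0)
position 2: 000 → 1  (bit 0 = 1)
bits b7..b0 = 10100001 = 161

161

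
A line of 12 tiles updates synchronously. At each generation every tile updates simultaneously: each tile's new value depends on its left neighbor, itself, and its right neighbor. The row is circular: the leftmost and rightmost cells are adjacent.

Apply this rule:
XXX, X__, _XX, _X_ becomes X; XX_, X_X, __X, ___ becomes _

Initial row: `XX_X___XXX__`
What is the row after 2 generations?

XX_X_X_X__X_

X__XX__XX_X_
XX_X_X_X__X_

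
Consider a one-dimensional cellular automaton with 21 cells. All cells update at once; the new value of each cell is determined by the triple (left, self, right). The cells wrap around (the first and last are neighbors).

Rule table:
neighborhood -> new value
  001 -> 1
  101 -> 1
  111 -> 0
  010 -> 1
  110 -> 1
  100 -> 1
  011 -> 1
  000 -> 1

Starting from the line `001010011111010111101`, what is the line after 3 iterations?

111111110001111100111

iteration 1: 111111110001111100111
iteration 2: 000000011111000111100
iteration 3: 111111110001111100111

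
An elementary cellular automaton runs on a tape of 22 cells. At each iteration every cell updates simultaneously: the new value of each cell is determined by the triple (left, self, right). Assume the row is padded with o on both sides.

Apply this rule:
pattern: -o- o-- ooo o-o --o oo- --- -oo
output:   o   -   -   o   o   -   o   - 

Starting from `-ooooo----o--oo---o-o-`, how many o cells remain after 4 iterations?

o------oooo-o---oooooo
--ooooo----oo-oo------
-o------ooo--o---ooooo
oo-ooooo----oo-oo-----
count of o: 11

11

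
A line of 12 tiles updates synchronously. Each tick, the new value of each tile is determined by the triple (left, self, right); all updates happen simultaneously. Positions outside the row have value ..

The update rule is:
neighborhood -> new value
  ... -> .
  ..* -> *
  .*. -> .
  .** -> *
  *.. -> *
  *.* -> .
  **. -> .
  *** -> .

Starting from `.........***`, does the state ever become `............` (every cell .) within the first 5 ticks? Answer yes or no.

........**..
.......**.*.
......**...*
.....**.*.*.
....**.....*
tick 5 is ....**.....*, still not uniform .

no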